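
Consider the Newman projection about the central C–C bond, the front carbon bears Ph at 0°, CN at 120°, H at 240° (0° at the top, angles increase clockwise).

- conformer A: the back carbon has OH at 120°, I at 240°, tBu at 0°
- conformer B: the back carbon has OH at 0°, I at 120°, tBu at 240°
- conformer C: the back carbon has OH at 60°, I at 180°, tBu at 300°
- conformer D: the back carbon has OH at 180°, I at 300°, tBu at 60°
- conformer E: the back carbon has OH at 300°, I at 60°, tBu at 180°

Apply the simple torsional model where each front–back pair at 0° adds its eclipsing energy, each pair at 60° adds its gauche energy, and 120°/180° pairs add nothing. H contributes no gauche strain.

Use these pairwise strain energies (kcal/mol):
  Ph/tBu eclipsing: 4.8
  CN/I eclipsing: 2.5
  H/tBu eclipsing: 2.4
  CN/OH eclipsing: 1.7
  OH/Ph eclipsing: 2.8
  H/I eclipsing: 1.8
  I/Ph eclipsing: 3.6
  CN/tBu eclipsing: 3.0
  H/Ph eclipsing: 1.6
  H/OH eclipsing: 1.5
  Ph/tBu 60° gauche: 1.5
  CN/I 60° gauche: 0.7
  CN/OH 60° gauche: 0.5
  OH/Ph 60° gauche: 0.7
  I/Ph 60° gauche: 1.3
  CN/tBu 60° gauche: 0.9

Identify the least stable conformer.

A (eclipsed): Ph(0°)/tBu(0°) eclipsed 4.8; CN(120°)/OH(120°) eclipsed 1.7; H(240°)/I(240°) eclipsed 1.8 → 8.3 kcal/mol.
B (eclipsed): Ph(0°)/OH(0°) eclipsed 2.8; CN(120°)/I(120°) eclipsed 2.5; H(240°)/tBu(240°) eclipsed 2.4 → 7.7 kcal/mol.
C (staggered): Ph(0°)/OH(60°) gauche 0.7; Ph(0°)/tBu(300°) gauche 1.5; CN(120°)/OH(60°) gauche 0.5; CN(120°)/I(180°) gauche 0.7 → 3.4 kcal/mol.
D (staggered): Ph(0°)/I(300°) gauche 1.3; Ph(0°)/tBu(60°) gauche 1.5; CN(120°)/OH(180°) gauche 0.5; CN(120°)/tBu(60°) gauche 0.9 → 4.2 kcal/mol.
E (staggered): Ph(0°)/OH(300°) gauche 0.7; Ph(0°)/I(60°) gauche 1.3; CN(120°)/I(60°) gauche 0.7; CN(120°)/tBu(180°) gauche 0.9 → 3.6 kcal/mol.
A has the highest total (8.3 kcal/mol).

A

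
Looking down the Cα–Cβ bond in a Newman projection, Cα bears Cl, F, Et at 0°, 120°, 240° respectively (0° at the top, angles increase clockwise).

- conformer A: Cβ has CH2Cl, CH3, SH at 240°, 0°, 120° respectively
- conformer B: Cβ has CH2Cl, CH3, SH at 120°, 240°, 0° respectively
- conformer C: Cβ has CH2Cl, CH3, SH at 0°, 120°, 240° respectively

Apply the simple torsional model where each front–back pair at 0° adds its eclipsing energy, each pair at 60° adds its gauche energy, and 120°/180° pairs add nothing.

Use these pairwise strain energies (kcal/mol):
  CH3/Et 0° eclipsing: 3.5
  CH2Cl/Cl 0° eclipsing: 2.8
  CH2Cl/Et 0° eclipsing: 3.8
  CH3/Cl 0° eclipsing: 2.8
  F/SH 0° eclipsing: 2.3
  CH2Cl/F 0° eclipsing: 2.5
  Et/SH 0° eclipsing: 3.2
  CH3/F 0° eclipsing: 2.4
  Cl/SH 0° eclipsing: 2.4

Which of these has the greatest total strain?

A (eclipsed): Cl–CH3 eclipsed, F–SH eclipsed, Et–CH2Cl eclipsed; 2.8 + 2.3 + 3.8 = 8.9 kcal/mol.
B (eclipsed): Cl–SH eclipsed, F–CH2Cl eclipsed, Et–CH3 eclipsed; 2.4 + 2.5 + 3.5 = 8.4 kcal/mol.
C (eclipsed): Cl–CH2Cl eclipsed, F–CH3 eclipsed, Et–SH eclipsed; 2.8 + 2.4 + 3.2 = 8.4 kcal/mol.
A has the highest total (8.9 kcal/mol).

A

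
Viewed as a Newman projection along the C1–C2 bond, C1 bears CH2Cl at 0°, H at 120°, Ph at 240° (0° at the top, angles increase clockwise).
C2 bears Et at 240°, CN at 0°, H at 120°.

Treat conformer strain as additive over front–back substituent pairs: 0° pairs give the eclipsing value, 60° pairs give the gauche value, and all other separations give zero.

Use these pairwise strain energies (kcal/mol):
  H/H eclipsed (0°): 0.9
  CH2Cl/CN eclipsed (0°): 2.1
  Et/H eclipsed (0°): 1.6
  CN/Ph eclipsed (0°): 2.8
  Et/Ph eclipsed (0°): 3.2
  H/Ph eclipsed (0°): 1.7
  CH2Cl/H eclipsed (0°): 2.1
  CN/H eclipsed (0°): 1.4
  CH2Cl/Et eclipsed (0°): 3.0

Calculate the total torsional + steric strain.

This conformer is eclipsed. CH2Cl at 0° is eclipsed with CN at 0° (2.1); H at 120° is eclipsed with H at 120° (0.9); Ph at 240° is eclipsed with Et at 240° (3.2). Total 6.2 kcal/mol.

6.2 kcal/mol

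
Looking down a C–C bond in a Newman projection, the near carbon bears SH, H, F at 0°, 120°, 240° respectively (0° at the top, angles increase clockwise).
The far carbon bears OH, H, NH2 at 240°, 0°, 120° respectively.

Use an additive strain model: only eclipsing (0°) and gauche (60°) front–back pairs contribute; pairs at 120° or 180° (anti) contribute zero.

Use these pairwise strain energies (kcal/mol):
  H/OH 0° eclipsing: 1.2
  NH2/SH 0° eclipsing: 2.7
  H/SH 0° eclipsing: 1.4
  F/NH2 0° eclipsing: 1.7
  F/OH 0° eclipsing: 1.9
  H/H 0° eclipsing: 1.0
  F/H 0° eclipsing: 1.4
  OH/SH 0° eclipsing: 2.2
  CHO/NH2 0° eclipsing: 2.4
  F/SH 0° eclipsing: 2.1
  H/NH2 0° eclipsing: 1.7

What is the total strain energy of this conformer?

5.0 kcal/mol

This conformer (eclipsed): SH–H eclipsed, H–NH2 eclipsed, F–OH eclipsed; 1.4 + 1.7 + 1.9 = 5.0 kcal/mol.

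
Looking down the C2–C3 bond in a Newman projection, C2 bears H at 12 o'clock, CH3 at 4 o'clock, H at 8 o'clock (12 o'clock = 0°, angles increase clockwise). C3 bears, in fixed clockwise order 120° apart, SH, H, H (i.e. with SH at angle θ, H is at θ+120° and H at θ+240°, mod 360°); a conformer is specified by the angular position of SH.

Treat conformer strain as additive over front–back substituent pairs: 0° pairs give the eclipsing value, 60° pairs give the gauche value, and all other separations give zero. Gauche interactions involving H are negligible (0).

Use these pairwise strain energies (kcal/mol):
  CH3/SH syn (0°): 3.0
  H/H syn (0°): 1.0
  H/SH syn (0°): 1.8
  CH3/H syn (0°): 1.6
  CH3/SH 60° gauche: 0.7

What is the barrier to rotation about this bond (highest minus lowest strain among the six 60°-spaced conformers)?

5.0 kcal/mol

SH at 0° (eclipsed): H(0°)/SH(0°) eclipsed 1.8; CH3(120°)/H(120°) eclipsed 1.6; H(240°)/H(240°) eclipsed 1.0 → 4.4 kcal/mol.
SH at 60° (staggered): CH3(120°)/SH(60°) gauche 0.7 → 0.7 kcal/mol.
SH at 120° (eclipsed): H(0°)/H(0°) eclipsed 1.0; CH3(120°)/SH(120°) eclipsed 3.0; H(240°)/H(240°) eclipsed 1.0 → 5.0 kcal/mol.
SH at 180° (staggered): CH3(120°)/SH(180°) gauche 0.7 → 0.7 kcal/mol.
SH at 240° (eclipsed): H(0°)/H(0°) eclipsed 1.0; CH3(120°)/H(120°) eclipsed 1.6; H(240°)/SH(240°) eclipsed 1.8 → 4.4 kcal/mol.
SH at 300° (staggered): no non-H gauche contacts → 0.0 kcal/mol.
Max at 120° (5.0 kcal/mol), min at 300° (0.0 kcal/mol); barrier = 5.0 kcal/mol.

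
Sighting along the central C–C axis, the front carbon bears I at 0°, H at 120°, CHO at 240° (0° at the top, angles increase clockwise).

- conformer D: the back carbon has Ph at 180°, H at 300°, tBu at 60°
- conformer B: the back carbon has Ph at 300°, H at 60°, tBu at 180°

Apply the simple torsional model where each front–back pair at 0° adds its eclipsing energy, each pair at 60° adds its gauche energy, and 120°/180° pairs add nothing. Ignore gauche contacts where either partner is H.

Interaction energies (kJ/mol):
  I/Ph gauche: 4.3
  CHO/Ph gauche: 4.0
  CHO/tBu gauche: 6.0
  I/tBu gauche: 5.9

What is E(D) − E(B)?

-4.4 kJ/mol

D (staggered): I–tBu gauche, CHO–Ph gauche; 5.9 + 4.0 = 9.9 kJ/mol.
B (staggered): I–Ph gauche, CHO–Ph gauche, CHO–tBu gauche; 4.3 + 4.0 + 6.0 = 14.3 kJ/mol.
E(D) − E(B) = 9.9 − 14.3 = -4.4 kJ/mol.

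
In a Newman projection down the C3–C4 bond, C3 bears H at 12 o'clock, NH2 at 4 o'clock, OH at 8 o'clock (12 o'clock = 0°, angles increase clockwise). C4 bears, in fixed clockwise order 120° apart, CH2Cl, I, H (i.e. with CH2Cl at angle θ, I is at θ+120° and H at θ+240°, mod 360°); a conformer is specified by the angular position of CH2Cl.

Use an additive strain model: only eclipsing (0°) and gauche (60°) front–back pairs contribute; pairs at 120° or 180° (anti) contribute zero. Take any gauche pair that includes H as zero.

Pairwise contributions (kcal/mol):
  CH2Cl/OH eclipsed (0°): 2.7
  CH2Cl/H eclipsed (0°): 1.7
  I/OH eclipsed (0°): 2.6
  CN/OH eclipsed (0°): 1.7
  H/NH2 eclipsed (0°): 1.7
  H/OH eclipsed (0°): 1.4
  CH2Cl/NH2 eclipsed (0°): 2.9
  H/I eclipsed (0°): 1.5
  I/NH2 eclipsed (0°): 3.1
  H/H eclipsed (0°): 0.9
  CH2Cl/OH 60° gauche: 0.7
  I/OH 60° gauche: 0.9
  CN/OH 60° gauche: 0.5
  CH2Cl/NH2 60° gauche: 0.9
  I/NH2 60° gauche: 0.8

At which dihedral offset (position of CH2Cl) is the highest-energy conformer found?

CH2Cl at 0° (eclipsed): H(0°)/CH2Cl(0°) eclipsed 1.7; NH2(120°)/I(120°) eclipsed 3.1; OH(240°)/H(240°) eclipsed 1.4 → 6.2 kcal/mol.
CH2Cl at 60° (staggered): NH2(120°)/CH2Cl(60°) gauche 0.9; NH2(120°)/I(180°) gauche 0.8; OH(240°)/I(180°) gauche 0.9 → 2.6 kcal/mol.
CH2Cl at 120° (eclipsed): H(0°)/H(0°) eclipsed 0.9; NH2(120°)/CH2Cl(120°) eclipsed 2.9; OH(240°)/I(240°) eclipsed 2.6 → 6.4 kcal/mol.
CH2Cl at 180° (staggered): NH2(120°)/CH2Cl(180°) gauche 0.9; OH(240°)/CH2Cl(180°) gauche 0.7; OH(240°)/I(300°) gauche 0.9 → 2.5 kcal/mol.
CH2Cl at 240° (eclipsed): H(0°)/I(0°) eclipsed 1.5; NH2(120°)/H(120°) eclipsed 1.7; OH(240°)/CH2Cl(240°) eclipsed 2.7 → 5.9 kcal/mol.
CH2Cl at 300° (staggered): NH2(120°)/I(60°) gauche 0.8; OH(240°)/CH2Cl(300°) gauche 0.7 → 1.5 kcal/mol.
The maximum (6.4 kcal/mol) occurs with CH2Cl at 120°.

120°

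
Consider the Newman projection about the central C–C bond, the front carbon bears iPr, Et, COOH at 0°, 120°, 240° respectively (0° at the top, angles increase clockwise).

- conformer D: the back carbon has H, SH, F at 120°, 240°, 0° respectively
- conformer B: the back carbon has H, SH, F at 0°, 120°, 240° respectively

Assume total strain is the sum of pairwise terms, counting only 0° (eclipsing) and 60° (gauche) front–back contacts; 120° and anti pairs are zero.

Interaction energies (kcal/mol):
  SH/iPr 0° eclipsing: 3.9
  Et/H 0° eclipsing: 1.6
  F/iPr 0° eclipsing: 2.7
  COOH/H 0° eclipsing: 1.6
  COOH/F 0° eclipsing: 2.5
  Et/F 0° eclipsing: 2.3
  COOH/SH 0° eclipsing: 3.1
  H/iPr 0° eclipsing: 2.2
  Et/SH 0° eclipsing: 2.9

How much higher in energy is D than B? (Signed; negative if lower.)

D (eclipsed): iPr–F eclipsed, Et–H eclipsed, COOH–SH eclipsed; 2.7 + 1.6 + 3.1 = 7.4 kcal/mol.
B (eclipsed): iPr–H eclipsed, Et–SH eclipsed, COOH–F eclipsed; 2.2 + 2.9 + 2.5 = 7.6 kcal/mol.
E(D) − E(B) = 7.4 − 7.6 = -0.2 kcal/mol.

-0.2 kcal/mol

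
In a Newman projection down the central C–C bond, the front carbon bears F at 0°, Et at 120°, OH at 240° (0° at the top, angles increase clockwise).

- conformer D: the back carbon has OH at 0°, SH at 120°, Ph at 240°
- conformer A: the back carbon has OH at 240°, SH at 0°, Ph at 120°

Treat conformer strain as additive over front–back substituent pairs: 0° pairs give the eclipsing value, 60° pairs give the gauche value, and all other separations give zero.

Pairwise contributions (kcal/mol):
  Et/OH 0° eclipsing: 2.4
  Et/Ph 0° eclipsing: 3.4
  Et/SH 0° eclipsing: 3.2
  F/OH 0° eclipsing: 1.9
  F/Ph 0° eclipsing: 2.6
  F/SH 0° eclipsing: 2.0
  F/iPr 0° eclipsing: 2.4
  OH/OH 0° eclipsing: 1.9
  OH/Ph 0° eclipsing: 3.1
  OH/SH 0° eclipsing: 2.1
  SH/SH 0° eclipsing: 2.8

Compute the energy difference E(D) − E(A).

D (eclipsed): F(0°)/OH(0°) eclipsed 1.9; Et(120°)/SH(120°) eclipsed 3.2; OH(240°)/Ph(240°) eclipsed 3.1 → 8.2 kcal/mol.
A (eclipsed): F(0°)/SH(0°) eclipsed 2.0; Et(120°)/Ph(120°) eclipsed 3.4; OH(240°)/OH(240°) eclipsed 1.9 → 7.3 kcal/mol.
E(D) − E(A) = 8.2 − 7.3 = +0.9 kcal/mol.

+0.9 kcal/mol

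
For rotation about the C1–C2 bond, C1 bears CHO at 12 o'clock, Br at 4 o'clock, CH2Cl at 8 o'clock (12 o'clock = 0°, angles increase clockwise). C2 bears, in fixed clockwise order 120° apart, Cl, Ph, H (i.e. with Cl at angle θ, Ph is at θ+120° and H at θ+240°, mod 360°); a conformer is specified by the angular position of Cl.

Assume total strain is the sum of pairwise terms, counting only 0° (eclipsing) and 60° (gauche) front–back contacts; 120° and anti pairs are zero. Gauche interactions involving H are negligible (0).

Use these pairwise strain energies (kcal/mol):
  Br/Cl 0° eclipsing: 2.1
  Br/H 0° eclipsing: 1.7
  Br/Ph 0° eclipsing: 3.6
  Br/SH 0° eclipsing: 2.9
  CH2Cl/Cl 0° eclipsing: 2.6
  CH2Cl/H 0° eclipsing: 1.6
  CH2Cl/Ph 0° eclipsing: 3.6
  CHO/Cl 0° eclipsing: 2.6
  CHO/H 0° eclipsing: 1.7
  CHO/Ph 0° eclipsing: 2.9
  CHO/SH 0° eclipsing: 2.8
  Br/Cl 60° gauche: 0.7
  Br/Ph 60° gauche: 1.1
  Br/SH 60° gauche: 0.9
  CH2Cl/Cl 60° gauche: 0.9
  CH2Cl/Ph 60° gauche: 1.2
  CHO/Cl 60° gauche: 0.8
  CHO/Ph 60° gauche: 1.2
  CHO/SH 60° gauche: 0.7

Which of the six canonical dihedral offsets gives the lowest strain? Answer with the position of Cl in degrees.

Cl at 0° (eclipsed): CHO(0°)/Cl(0°) eclipsed 2.6; Br(120°)/Ph(120°) eclipsed 3.6; CH2Cl(240°)/H(240°) eclipsed 1.6 → 7.8 kcal/mol.
Cl at 60° (staggered): CHO(0°)/Cl(60°) gauche 0.8; Br(120°)/Cl(60°) gauche 0.7; Br(120°)/Ph(180°) gauche 1.1; CH2Cl(240°)/Ph(180°) gauche 1.2 → 3.8 kcal/mol.
Cl at 120° (eclipsed): CHO(0°)/H(0°) eclipsed 1.7; Br(120°)/Cl(120°) eclipsed 2.1; CH2Cl(240°)/Ph(240°) eclipsed 3.6 → 7.4 kcal/mol.
Cl at 180° (staggered): CHO(0°)/Ph(300°) gauche 1.2; Br(120°)/Cl(180°) gauche 0.7; CH2Cl(240°)/Cl(180°) gauche 0.9; CH2Cl(240°)/Ph(300°) gauche 1.2 → 4.0 kcal/mol.
Cl at 240° (eclipsed): CHO(0°)/Ph(0°) eclipsed 2.9; Br(120°)/H(120°) eclipsed 1.7; CH2Cl(240°)/Cl(240°) eclipsed 2.6 → 7.2 kcal/mol.
Cl at 300° (staggered): CHO(0°)/Cl(300°) gauche 0.8; CHO(0°)/Ph(60°) gauche 1.2; Br(120°)/Ph(60°) gauche 1.1; CH2Cl(240°)/Cl(300°) gauche 0.9 → 4.0 kcal/mol.
The minimum (3.8 kcal/mol) occurs with Cl at 60°.

60°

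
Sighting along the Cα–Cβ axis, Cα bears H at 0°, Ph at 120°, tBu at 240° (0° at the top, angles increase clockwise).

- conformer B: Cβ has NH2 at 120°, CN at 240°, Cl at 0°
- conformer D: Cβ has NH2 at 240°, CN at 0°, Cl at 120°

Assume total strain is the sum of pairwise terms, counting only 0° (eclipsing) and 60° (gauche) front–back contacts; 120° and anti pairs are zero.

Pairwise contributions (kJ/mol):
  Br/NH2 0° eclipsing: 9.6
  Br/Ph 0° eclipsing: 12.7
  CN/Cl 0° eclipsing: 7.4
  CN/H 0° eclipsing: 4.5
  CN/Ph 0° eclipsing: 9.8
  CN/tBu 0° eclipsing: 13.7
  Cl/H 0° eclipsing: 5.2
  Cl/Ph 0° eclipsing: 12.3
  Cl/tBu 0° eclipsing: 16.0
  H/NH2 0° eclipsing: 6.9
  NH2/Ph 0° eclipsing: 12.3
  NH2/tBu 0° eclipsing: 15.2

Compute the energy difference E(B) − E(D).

-0.8 kJ/mol

B (eclipsed): H(0°)/Cl(0°) eclipsed 5.2; Ph(120°)/NH2(120°) eclipsed 12.3; tBu(240°)/CN(240°) eclipsed 13.7 → 31.2 kJ/mol.
D (eclipsed): H(0°)/CN(0°) eclipsed 4.5; Ph(120°)/Cl(120°) eclipsed 12.3; tBu(240°)/NH2(240°) eclipsed 15.2 → 32.0 kJ/mol.
E(B) − E(D) = 31.2 − 32.0 = -0.8 kJ/mol.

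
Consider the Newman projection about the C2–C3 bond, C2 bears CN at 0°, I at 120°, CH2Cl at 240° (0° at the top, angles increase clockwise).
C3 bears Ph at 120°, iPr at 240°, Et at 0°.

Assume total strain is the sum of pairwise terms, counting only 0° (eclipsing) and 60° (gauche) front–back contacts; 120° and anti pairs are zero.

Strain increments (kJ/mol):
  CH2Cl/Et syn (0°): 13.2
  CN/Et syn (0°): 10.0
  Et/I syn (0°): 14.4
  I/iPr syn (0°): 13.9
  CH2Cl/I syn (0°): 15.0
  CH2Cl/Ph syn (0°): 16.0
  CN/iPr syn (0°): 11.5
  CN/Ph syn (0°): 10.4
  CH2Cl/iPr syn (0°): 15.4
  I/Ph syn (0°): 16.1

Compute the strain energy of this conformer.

This conformer is eclipsed. CN at 0° is eclipsed with Et at 0° (10.0); I at 120° is eclipsed with Ph at 120° (16.1); CH2Cl at 240° is eclipsed with iPr at 240° (15.4). Total 41.5 kJ/mol.

41.5 kJ/mol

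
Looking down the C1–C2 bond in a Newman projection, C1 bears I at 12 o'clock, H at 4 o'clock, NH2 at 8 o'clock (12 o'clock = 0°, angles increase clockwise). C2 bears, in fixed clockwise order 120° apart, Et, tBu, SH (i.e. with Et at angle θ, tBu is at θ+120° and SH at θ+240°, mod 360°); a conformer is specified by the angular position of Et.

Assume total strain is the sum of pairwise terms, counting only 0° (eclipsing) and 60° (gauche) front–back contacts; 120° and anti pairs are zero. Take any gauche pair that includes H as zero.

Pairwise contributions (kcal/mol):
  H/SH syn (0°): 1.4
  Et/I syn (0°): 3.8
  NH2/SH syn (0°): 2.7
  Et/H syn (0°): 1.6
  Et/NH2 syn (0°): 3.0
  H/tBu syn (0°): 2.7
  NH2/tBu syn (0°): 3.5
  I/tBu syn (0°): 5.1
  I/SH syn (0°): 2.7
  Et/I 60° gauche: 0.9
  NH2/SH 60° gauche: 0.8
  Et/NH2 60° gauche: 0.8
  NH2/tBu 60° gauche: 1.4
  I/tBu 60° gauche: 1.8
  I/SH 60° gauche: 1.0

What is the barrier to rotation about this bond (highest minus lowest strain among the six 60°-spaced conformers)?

5.4 kcal/mol

Et at 0° (eclipsed): I–Et eclipsed, H–tBu eclipsed, NH2–SH eclipsed; 3.8 + 2.7 + 2.7 = 9.2 kcal/mol.
Et at 60° (staggered): I–Et gauche, I–SH gauche, NH2–tBu gauche, NH2–SH gauche; 0.9 + 1.0 + 1.4 + 0.8 = 4.1 kcal/mol.
Et at 120° (eclipsed): I–SH eclipsed, H–Et eclipsed, NH2–tBu eclipsed; 2.7 + 1.6 + 3.5 = 7.8 kcal/mol.
Et at 180° (staggered): I–tBu gauche, I–SH gauche, NH2–Et gauche, NH2–tBu gauche; 1.8 + 1.0 + 0.8 + 1.4 = 5.0 kcal/mol.
Et at 240° (eclipsed): I–tBu eclipsed, H–SH eclipsed, NH2–Et eclipsed; 5.1 + 1.4 + 3.0 = 9.5 kcal/mol.
Et at 300° (staggered): I–Et gauche, I–tBu gauche, NH2–Et gauche, NH2–SH gauche; 0.9 + 1.8 + 0.8 + 0.8 = 4.3 kcal/mol.
Max at 240° (9.5 kcal/mol), min at 60° (4.1 kcal/mol); barrier = 5.4 kcal/mol.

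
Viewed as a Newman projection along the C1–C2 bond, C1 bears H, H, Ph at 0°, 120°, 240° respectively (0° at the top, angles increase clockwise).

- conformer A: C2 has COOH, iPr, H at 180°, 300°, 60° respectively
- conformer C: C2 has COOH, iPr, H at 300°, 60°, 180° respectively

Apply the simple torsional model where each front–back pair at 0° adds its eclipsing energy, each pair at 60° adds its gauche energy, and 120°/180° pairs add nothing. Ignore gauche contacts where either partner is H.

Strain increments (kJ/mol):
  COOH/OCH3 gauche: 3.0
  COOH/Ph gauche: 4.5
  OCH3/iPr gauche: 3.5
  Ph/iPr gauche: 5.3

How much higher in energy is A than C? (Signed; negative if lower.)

A (staggered): Ph(240°)/COOH(180°) gauche 4.5; Ph(240°)/iPr(300°) gauche 5.3 → 9.8 kJ/mol.
C (staggered): Ph(240°)/COOH(300°) gauche 4.5 → 4.5 kJ/mol.
E(A) − E(C) = 9.8 − 4.5 = +5.3 kJ/mol.

+5.3 kJ/mol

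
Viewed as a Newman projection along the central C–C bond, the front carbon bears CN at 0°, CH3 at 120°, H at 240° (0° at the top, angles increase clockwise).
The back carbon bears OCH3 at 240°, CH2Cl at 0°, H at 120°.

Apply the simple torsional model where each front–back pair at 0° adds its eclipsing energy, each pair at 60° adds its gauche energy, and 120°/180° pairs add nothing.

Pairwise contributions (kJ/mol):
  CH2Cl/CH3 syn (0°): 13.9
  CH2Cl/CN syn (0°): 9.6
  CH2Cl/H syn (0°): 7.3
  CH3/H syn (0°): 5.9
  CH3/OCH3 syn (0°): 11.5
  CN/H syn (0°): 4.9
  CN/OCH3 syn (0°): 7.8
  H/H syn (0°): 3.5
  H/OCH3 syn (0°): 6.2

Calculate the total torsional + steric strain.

This conformer (eclipsed): CN–CH2Cl eclipsed, CH3–H eclipsed, H–OCH3 eclipsed; 9.6 + 5.9 + 6.2 = 21.7 kJ/mol.

21.7 kJ/mol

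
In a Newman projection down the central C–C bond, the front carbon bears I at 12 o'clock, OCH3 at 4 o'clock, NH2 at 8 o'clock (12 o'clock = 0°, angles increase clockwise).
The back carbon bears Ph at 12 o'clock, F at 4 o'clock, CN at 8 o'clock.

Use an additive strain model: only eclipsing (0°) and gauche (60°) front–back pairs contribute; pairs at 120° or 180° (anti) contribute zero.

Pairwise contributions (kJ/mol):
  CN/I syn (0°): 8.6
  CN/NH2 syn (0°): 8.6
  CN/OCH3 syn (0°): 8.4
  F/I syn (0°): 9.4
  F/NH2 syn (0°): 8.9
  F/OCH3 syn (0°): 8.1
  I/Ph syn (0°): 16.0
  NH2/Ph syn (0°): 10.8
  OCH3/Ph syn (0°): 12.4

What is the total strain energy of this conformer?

32.7 kJ/mol

This conformer (eclipsed): I–Ph eclipsed, OCH3–F eclipsed, NH2–CN eclipsed; 16.0 + 8.1 + 8.6 = 32.7 kJ/mol.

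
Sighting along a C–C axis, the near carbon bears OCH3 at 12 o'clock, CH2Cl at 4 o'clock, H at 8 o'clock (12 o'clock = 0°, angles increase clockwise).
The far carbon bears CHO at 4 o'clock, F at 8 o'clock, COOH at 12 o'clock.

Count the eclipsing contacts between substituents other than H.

Non-H eclipsing pairs: OCH3(0°)/COOH(0°); CH2Cl(120°)/CHO(120°) — 2 interactions.

2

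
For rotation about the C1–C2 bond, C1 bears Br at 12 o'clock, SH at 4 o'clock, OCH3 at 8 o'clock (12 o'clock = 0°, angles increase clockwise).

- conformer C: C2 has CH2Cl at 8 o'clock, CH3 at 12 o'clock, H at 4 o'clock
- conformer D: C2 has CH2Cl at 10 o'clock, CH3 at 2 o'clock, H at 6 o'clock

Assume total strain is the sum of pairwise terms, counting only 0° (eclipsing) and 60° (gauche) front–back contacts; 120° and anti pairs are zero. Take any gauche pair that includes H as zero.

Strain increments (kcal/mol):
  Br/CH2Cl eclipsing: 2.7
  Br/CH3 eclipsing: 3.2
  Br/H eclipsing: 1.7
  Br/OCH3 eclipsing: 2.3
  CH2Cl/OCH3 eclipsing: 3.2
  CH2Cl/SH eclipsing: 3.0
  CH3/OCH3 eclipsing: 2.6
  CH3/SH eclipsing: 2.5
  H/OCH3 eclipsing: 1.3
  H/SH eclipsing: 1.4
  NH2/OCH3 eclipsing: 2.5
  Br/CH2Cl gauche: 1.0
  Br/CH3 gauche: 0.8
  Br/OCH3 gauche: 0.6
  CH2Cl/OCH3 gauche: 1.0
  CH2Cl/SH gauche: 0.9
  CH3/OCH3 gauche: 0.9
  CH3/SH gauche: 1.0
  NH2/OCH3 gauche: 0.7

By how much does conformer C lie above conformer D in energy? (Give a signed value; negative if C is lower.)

C (eclipsed): Br–CH3 eclipsed, SH–H eclipsed, OCH3–CH2Cl eclipsed; 3.2 + 1.4 + 3.2 = 7.8 kcal/mol.
D (staggered): Br–CH2Cl gauche, Br–CH3 gauche, SH–CH3 gauche, OCH3–CH2Cl gauche; 1.0 + 0.8 + 1.0 + 1.0 = 3.8 kcal/mol.
E(C) − E(D) = 7.8 − 3.8 = +4.0 kcal/mol.

+4.0 kcal/mol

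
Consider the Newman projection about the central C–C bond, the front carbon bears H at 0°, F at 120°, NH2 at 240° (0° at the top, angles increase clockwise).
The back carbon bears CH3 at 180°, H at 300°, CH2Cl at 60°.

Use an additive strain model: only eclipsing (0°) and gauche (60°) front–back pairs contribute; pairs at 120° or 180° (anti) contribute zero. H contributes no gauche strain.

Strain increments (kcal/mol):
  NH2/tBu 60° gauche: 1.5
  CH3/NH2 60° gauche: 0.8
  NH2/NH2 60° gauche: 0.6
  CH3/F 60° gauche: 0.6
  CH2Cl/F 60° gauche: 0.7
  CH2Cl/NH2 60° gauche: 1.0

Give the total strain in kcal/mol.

2.1 kcal/mol

This conformer is staggered. F at 120° is gauche with CH3 at 180° (0.6); F at 120° is gauche with CH2Cl at 60° (0.7); NH2 at 240° is gauche with CH3 at 180° (0.8). Total 2.1 kcal/mol.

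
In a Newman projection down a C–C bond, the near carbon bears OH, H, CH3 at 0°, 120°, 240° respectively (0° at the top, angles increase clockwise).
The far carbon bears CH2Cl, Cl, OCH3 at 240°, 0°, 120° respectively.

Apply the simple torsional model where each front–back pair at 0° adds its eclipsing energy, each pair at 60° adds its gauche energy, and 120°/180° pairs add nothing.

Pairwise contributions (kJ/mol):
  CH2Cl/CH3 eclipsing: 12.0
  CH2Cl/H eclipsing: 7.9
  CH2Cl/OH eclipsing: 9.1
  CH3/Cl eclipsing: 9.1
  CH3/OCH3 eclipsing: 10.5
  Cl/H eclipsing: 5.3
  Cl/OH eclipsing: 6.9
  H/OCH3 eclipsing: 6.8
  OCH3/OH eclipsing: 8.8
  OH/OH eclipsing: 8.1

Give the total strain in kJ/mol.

25.7 kJ/mol

This conformer is eclipsed. OH at 0° is eclipsed with Cl at 0° (6.9); H at 120° is eclipsed with OCH3 at 120° (6.8); CH3 at 240° is eclipsed with CH2Cl at 240° (12.0). Total 25.7 kJ/mol.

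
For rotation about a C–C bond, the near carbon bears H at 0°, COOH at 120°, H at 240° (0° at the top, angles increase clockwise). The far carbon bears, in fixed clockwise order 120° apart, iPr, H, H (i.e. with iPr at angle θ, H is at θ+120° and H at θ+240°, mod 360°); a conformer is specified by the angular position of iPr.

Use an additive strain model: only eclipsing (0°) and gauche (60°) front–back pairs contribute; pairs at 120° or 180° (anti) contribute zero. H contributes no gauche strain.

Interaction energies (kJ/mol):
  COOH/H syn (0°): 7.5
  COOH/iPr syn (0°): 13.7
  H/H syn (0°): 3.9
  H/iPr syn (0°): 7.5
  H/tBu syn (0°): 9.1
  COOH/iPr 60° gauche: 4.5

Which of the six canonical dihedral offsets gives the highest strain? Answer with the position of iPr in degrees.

120°

iPr at 0° is eclipsed. H at 0° is eclipsed with iPr at 0° (7.5); COOH at 120° is eclipsed with H at 120° (7.5); H at 240° is eclipsed with H at 240° (3.9). Total 18.9 kJ/mol.
iPr at 60° is staggered. COOH at 120° is gauche with iPr at 60° (4.5). Total 4.5 kJ/mol.
iPr at 120° is eclipsed. H at 0° is eclipsed with H at 0° (3.9); COOH at 120° is eclipsed with iPr at 120° (13.7); H at 240° is eclipsed with H at 240° (3.9). Total 21.5 kJ/mol.
iPr at 180° is staggered. COOH at 120° is gauche with iPr at 180° (4.5). Total 4.5 kJ/mol.
iPr at 240° is eclipsed. H at 0° is eclipsed with H at 0° (3.9); COOH at 120° is eclipsed with H at 120° (7.5); H at 240° is eclipsed with iPr at 240° (7.5). Total 18.9 kJ/mol.
iPr at 300° (staggered): no non-H gauche contacts → 0.0 kJ/mol.
The maximum (21.5 kJ/mol) occurs with iPr at 120°.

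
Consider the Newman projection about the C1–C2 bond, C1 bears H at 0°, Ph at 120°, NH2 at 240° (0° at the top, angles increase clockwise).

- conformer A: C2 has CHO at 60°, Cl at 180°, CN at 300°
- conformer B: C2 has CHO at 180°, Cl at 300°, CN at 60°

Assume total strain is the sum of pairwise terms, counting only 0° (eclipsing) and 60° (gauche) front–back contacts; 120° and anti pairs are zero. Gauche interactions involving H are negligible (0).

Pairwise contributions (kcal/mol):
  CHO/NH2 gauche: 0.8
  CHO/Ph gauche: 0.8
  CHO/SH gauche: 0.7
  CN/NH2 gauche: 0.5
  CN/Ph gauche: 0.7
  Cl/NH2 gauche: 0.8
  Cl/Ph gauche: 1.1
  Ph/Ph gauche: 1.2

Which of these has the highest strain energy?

A

A (staggered): Ph(120°)/CHO(60°) gauche 0.8; Ph(120°)/Cl(180°) gauche 1.1; NH2(240°)/Cl(180°) gauche 0.8; NH2(240°)/CN(300°) gauche 0.5 → 3.2 kcal/mol.
B (staggered): Ph(120°)/CHO(180°) gauche 0.8; Ph(120°)/CN(60°) gauche 0.7; NH2(240°)/CHO(180°) gauche 0.8; NH2(240°)/Cl(300°) gauche 0.8 → 3.1 kcal/mol.
A has the highest total (3.2 kcal/mol).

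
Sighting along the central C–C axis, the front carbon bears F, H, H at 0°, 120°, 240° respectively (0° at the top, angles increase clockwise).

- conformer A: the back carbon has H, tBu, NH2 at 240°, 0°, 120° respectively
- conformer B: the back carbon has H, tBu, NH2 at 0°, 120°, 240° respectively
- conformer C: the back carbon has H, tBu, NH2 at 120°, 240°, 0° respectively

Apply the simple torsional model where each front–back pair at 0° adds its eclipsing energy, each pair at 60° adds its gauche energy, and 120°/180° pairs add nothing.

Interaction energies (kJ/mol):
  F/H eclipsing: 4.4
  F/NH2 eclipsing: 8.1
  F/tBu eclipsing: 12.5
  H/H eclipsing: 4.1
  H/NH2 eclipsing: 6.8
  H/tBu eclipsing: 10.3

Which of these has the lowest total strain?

A (eclipsed): F(0°)/tBu(0°) eclipsed 12.5; H(120°)/NH2(120°) eclipsed 6.8; H(240°)/H(240°) eclipsed 4.1 → 23.4 kJ/mol.
B (eclipsed): F(0°)/H(0°) eclipsed 4.4; H(120°)/tBu(120°) eclipsed 10.3; H(240°)/NH2(240°) eclipsed 6.8 → 21.5 kJ/mol.
C (eclipsed): F(0°)/NH2(0°) eclipsed 8.1; H(120°)/H(120°) eclipsed 4.1; H(240°)/tBu(240°) eclipsed 10.3 → 22.5 kJ/mol.
B has the lowest total (21.5 kJ/mol).

B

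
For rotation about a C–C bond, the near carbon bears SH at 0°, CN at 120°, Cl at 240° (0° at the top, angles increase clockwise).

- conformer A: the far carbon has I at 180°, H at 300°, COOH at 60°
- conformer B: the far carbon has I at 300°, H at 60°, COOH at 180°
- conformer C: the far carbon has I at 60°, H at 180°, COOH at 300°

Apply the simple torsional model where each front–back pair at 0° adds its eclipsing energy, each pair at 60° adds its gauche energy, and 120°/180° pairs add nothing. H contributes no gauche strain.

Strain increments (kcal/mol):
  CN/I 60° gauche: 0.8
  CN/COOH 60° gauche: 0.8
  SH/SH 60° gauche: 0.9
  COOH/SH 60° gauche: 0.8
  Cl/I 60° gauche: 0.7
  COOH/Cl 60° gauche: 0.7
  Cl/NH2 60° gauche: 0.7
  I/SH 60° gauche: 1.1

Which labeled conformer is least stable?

A (staggered): SH(0°)/COOH(60°) gauche 0.8; CN(120°)/I(180°) gauche 0.8; CN(120°)/COOH(60°) gauche 0.8; Cl(240°)/I(180°) gauche 0.7 → 3.1 kcal/mol.
B (staggered): SH(0°)/I(300°) gauche 1.1; CN(120°)/COOH(180°) gauche 0.8; Cl(240°)/I(300°) gauche 0.7; Cl(240°)/COOH(180°) gauche 0.7 → 3.3 kcal/mol.
C (staggered): SH(0°)/I(60°) gauche 1.1; SH(0°)/COOH(300°) gauche 0.8; CN(120°)/I(60°) gauche 0.8; Cl(240°)/COOH(300°) gauche 0.7 → 3.4 kcal/mol.
C has the highest total (3.4 kcal/mol).

C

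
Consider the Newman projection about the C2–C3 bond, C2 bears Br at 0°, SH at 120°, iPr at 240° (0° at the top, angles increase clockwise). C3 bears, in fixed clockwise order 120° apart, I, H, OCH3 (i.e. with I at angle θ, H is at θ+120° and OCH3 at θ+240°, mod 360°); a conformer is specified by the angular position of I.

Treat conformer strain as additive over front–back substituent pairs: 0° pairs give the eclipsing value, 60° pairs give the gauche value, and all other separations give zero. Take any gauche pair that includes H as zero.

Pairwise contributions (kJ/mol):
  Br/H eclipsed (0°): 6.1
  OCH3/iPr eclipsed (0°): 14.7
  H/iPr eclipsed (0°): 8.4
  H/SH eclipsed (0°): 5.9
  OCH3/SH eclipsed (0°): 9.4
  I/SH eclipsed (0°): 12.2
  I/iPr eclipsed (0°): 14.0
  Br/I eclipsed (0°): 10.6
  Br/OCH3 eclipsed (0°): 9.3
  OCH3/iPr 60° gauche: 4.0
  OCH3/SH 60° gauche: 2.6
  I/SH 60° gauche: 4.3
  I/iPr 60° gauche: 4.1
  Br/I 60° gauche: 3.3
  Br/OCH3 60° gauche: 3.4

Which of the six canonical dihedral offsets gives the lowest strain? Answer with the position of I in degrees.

300°

I at 0° is eclipsed. Br at 0° is eclipsed with I at 0° (10.6); SH at 120° is eclipsed with H at 120° (5.9); iPr at 240° is eclipsed with OCH3 at 240° (14.7). Total 31.2 kJ/mol.
I at 60° is staggered. Br at 0° is gauche with I at 60° (3.3); Br at 0° is gauche with OCH3 at 300° (3.4); SH at 120° is gauche with I at 60° (4.3); iPr at 240° is gauche with OCH3 at 300° (4.0). Total 15.0 kJ/mol.
I at 120° is eclipsed. Br at 0° is eclipsed with OCH3 at 0° (9.3); SH at 120° is eclipsed with I at 120° (12.2); iPr at 240° is eclipsed with H at 240° (8.4). Total 29.9 kJ/mol.
I at 180° is staggered. Br at 0° is gauche with OCH3 at 60° (3.4); SH at 120° is gauche with I at 180° (4.3); SH at 120° is gauche with OCH3 at 60° (2.6); iPr at 240° is gauche with I at 180° (4.1). Total 14.4 kJ/mol.
I at 240° is eclipsed. Br at 0° is eclipsed with H at 0° (6.1); SH at 120° is eclipsed with OCH3 at 120° (9.4); iPr at 240° is eclipsed with I at 240° (14.0). Total 29.5 kJ/mol.
I at 300° is staggered. Br at 0° is gauche with I at 300° (3.3); SH at 120° is gauche with OCH3 at 180° (2.6); iPr at 240° is gauche with I at 300° (4.1); iPr at 240° is gauche with OCH3 at 180° (4.0). Total 14.0 kJ/mol.
The minimum (14.0 kJ/mol) occurs with I at 300°.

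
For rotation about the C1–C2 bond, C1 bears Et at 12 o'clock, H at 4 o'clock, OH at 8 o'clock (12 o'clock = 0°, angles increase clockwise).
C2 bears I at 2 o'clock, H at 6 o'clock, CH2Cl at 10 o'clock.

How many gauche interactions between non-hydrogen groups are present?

Non-H gauche pairs: Et(0°)/I(60°); Et(0°)/CH2Cl(300°); OH(240°)/CH2Cl(300°) — 3 interactions.

3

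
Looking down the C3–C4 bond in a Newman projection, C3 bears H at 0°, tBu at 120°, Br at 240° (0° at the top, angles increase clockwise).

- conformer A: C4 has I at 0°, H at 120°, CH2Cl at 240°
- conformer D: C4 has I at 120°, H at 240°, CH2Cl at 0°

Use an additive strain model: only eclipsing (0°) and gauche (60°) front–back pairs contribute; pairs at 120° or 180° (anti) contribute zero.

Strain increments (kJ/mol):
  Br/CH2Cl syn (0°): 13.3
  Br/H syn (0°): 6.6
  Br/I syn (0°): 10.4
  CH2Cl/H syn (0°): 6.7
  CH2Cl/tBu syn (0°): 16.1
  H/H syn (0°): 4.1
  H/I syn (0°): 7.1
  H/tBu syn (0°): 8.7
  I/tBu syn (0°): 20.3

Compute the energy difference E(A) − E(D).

-4.5 kJ/mol

A (eclipsed): H–I eclipsed, tBu–H eclipsed, Br–CH2Cl eclipsed; 7.1 + 8.7 + 13.3 = 29.1 kJ/mol.
D (eclipsed): H–CH2Cl eclipsed, tBu–I eclipsed, Br–H eclipsed; 6.7 + 20.3 + 6.6 = 33.6 kJ/mol.
E(A) − E(D) = 29.1 − 33.6 = -4.5 kJ/mol.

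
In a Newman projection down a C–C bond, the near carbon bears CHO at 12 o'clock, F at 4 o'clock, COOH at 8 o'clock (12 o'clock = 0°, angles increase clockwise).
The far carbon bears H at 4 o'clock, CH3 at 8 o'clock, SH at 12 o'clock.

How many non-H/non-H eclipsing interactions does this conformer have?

Non-H eclipsing pairs: CHO(0°)/SH(0°); COOH(240°)/CH3(240°) — 2 interactions.

2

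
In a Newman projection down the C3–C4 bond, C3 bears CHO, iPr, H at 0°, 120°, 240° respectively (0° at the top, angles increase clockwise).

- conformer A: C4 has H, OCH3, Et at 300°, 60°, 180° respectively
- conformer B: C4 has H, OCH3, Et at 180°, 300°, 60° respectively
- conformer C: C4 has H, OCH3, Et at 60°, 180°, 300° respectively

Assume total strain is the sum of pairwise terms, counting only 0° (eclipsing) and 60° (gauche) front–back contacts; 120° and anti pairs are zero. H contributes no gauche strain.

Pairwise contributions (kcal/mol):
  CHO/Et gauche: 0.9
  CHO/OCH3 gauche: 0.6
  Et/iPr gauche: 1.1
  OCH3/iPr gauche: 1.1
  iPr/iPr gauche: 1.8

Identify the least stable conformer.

A

A (staggered): CHO–OCH3 gauche, iPr–OCH3 gauche, iPr–Et gauche; 0.6 + 1.1 + 1.1 = 2.8 kcal/mol.
B (staggered): CHO–OCH3 gauche, CHO–Et gauche, iPr–Et gauche; 0.6 + 0.9 + 1.1 = 2.6 kcal/mol.
C (staggered): CHO–Et gauche, iPr–OCH3 gauche; 0.9 + 1.1 = 2.0 kcal/mol.
A has the highest total (2.8 kcal/mol).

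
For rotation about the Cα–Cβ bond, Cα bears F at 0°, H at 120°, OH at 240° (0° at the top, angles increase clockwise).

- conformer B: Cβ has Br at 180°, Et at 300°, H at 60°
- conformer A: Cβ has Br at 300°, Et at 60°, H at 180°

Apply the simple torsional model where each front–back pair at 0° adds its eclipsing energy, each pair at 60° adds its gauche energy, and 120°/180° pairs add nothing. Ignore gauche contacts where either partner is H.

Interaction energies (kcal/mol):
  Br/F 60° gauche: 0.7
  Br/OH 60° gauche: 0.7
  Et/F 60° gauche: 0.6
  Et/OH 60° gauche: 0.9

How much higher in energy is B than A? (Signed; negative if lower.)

+0.2 kcal/mol

B (staggered): F–Et gauche, OH–Br gauche, OH–Et gauche; 0.6 + 0.7 + 0.9 = 2.2 kcal/mol.
A (staggered): F–Br gauche, F–Et gauche, OH–Br gauche; 0.7 + 0.6 + 0.7 = 2.0 kcal/mol.
E(B) − E(A) = 2.2 − 2.0 = +0.2 kcal/mol.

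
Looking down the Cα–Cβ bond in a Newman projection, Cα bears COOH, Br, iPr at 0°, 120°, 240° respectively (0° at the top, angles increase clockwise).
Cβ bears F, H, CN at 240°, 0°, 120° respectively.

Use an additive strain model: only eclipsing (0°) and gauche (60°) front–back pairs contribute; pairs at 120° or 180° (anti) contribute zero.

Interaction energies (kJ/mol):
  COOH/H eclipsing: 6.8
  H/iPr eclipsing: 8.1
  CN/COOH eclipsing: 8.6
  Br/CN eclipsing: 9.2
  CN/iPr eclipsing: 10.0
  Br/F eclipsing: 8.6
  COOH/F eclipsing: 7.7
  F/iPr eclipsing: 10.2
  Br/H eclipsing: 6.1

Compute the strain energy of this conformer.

26.2 kJ/mol

This conformer (eclipsed): COOH–H eclipsed, Br–CN eclipsed, iPr–F eclipsed; 6.8 + 9.2 + 10.2 = 26.2 kJ/mol.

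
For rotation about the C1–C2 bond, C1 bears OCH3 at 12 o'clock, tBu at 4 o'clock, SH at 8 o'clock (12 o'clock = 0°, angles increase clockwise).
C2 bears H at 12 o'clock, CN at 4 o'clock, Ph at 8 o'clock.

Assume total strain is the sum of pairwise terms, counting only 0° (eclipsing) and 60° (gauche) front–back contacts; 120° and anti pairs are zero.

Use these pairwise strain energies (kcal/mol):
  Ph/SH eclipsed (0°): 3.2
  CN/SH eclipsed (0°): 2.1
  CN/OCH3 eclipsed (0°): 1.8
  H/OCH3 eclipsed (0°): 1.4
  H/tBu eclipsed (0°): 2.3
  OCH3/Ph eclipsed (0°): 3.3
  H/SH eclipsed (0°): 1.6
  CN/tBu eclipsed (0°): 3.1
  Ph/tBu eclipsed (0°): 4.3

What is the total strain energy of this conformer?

7.7 kcal/mol

This conformer is eclipsed. OCH3 at 0° is eclipsed with H at 0° (1.4); tBu at 120° is eclipsed with CN at 120° (3.1); SH at 240° is eclipsed with Ph at 240° (3.2). Total 7.7 kcal/mol.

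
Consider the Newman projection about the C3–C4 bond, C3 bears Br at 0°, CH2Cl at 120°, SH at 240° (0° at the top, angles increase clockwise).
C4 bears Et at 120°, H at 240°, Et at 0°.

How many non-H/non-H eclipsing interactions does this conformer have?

2

Non-H eclipsing pairs: Br(0°)/Et(0°); CH2Cl(120°)/Et(120°) — 2 interactions.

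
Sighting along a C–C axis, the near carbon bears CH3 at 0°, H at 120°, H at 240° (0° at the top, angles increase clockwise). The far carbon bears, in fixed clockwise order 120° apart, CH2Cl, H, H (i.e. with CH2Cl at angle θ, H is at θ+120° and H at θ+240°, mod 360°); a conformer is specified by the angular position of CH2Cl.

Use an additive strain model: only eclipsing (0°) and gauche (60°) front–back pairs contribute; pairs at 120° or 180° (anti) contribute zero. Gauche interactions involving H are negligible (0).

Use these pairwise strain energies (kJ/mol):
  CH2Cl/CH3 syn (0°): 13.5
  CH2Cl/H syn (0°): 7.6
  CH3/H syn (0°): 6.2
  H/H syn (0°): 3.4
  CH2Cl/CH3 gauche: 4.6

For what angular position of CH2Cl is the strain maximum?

CH2Cl at 0° (eclipsed): CH3–CH2Cl eclipsed, H–H eclipsed, H–H eclipsed; 13.5 + 3.4 + 3.4 = 20.3 kJ/mol.
CH2Cl at 60° (staggered): CH3–CH2Cl gauche; 4.6 = 4.6 kJ/mol.
CH2Cl at 120° (eclipsed): CH3–H eclipsed, H–CH2Cl eclipsed, H–H eclipsed; 6.2 + 7.6 + 3.4 = 17.2 kJ/mol.
CH2Cl at 180° (staggered): no non-H gauche contacts → 0.0 kJ/mol.
CH2Cl at 240° (eclipsed): CH3–H eclipsed, H–H eclipsed, H–CH2Cl eclipsed; 6.2 + 3.4 + 7.6 = 17.2 kJ/mol.
CH2Cl at 300° (staggered): CH3–CH2Cl gauche; 4.6 = 4.6 kJ/mol.
The maximum (20.3 kJ/mol) occurs with CH2Cl at 0°.

0°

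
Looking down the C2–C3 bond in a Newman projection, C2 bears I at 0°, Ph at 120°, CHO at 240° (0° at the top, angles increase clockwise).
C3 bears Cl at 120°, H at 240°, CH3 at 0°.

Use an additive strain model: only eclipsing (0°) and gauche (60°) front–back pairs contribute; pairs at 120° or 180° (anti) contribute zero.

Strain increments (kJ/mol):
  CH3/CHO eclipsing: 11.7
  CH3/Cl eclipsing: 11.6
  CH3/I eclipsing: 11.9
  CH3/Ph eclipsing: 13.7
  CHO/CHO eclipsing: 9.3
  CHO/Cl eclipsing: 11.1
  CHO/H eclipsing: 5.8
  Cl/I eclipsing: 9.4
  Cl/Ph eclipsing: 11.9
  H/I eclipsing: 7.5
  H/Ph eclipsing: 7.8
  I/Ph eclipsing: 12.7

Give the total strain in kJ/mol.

29.6 kJ/mol

This conformer is eclipsed. I at 0° is eclipsed with CH3 at 0° (11.9); Ph at 120° is eclipsed with Cl at 120° (11.9); CHO at 240° is eclipsed with H at 240° (5.8). Total 29.6 kJ/mol.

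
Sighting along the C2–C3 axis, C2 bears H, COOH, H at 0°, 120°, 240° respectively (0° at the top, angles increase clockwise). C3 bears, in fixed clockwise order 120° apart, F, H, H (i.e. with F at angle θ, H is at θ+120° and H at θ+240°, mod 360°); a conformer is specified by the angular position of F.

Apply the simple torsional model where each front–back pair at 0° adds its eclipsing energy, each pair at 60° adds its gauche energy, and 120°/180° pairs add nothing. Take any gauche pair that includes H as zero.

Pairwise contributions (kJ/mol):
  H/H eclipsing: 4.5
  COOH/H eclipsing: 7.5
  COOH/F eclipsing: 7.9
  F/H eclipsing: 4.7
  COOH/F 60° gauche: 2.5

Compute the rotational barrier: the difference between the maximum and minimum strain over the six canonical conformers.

F at 0° is eclipsed. H at 0° is eclipsed with F at 0° (4.7); COOH at 120° is eclipsed with H at 120° (7.5); H at 240° is eclipsed with H at 240° (4.5). Total 16.7 kJ/mol.
F at 60° is staggered. COOH at 120° is gauche with F at 60° (2.5). Total 2.5 kJ/mol.
F at 120° is eclipsed. H at 0° is eclipsed with H at 0° (4.5); COOH at 120° is eclipsed with F at 120° (7.9); H at 240° is eclipsed with H at 240° (4.5). Total 16.9 kJ/mol.
F at 180° is staggered. COOH at 120° is gauche with F at 180° (2.5). Total 2.5 kJ/mol.
F at 240° is eclipsed. H at 0° is eclipsed with H at 0° (4.5); COOH at 120° is eclipsed with H at 120° (7.5); H at 240° is eclipsed with F at 240° (4.7). Total 16.7 kJ/mol.
F at 300° (staggered): no non-H gauche contacts → 0.0 kJ/mol.
Max at 120° (16.9 kJ/mol), min at 300° (0.0 kJ/mol); barrier = 16.9 kJ/mol.

16.9 kJ/mol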